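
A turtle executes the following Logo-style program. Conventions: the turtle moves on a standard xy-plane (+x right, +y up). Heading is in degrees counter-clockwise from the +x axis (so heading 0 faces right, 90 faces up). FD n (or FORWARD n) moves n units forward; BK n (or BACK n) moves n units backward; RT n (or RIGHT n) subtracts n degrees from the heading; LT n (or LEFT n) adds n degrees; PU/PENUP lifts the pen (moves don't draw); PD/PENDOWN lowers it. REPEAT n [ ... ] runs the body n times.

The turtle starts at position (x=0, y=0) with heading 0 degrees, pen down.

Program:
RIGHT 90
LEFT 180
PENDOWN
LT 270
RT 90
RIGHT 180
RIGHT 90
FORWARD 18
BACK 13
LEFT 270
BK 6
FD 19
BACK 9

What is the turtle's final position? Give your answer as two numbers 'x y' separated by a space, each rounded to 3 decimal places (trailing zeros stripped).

Answer: 5 -4

Derivation:
Executing turtle program step by step:
Start: pos=(0,0), heading=0, pen down
RT 90: heading 0 -> 270
LT 180: heading 270 -> 90
PD: pen down
LT 270: heading 90 -> 0
RT 90: heading 0 -> 270
RT 180: heading 270 -> 90
RT 90: heading 90 -> 0
FD 18: (0,0) -> (18,0) [heading=0, draw]
BK 13: (18,0) -> (5,0) [heading=0, draw]
LT 270: heading 0 -> 270
BK 6: (5,0) -> (5,6) [heading=270, draw]
FD 19: (5,6) -> (5,-13) [heading=270, draw]
BK 9: (5,-13) -> (5,-4) [heading=270, draw]
Final: pos=(5,-4), heading=270, 5 segment(s) drawn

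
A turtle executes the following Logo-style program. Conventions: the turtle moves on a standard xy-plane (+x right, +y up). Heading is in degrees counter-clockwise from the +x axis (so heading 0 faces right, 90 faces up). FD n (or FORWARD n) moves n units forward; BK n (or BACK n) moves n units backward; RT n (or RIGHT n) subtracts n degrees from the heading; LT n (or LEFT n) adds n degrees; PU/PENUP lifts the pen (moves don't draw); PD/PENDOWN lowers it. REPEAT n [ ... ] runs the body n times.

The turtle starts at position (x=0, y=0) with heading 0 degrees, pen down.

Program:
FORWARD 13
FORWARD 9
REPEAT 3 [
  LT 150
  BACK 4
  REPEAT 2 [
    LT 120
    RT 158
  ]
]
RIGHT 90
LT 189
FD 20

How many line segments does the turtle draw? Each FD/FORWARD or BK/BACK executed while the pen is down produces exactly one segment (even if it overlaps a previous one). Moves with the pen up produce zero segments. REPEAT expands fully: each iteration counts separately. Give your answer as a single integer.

Answer: 6

Derivation:
Executing turtle program step by step:
Start: pos=(0,0), heading=0, pen down
FD 13: (0,0) -> (13,0) [heading=0, draw]
FD 9: (13,0) -> (22,0) [heading=0, draw]
REPEAT 3 [
  -- iteration 1/3 --
  LT 150: heading 0 -> 150
  BK 4: (22,0) -> (25.464,-2) [heading=150, draw]
  REPEAT 2 [
    -- iteration 1/2 --
    LT 120: heading 150 -> 270
    RT 158: heading 270 -> 112
    -- iteration 2/2 --
    LT 120: heading 112 -> 232
    RT 158: heading 232 -> 74
  ]
  -- iteration 2/3 --
  LT 150: heading 74 -> 224
  BK 4: (25.464,-2) -> (28.341,0.779) [heading=224, draw]
  REPEAT 2 [
    -- iteration 1/2 --
    LT 120: heading 224 -> 344
    RT 158: heading 344 -> 186
    -- iteration 2/2 --
    LT 120: heading 186 -> 306
    RT 158: heading 306 -> 148
  ]
  -- iteration 3/3 --
  LT 150: heading 148 -> 298
  BK 4: (28.341,0.779) -> (26.464,4.31) [heading=298, draw]
  REPEAT 2 [
    -- iteration 1/2 --
    LT 120: heading 298 -> 58
    RT 158: heading 58 -> 260
    -- iteration 2/2 --
    LT 120: heading 260 -> 20
    RT 158: heading 20 -> 222
  ]
]
RT 90: heading 222 -> 132
LT 189: heading 132 -> 321
FD 20: (26.464,4.31) -> (42.006,-8.276) [heading=321, draw]
Final: pos=(42.006,-8.276), heading=321, 6 segment(s) drawn
Segments drawn: 6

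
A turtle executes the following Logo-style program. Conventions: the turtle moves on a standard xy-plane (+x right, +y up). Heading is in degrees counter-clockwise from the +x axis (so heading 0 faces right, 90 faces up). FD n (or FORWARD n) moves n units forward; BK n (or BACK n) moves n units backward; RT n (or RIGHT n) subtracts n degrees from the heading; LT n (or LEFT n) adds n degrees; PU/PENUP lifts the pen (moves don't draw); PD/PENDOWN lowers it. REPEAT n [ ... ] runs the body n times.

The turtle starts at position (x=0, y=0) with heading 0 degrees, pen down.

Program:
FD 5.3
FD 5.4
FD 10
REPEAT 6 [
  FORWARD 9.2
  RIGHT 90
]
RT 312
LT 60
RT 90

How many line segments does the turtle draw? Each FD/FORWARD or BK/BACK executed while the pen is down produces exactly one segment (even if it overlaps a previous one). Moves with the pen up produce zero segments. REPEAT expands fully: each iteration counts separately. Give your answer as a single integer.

Executing turtle program step by step:
Start: pos=(0,0), heading=0, pen down
FD 5.3: (0,0) -> (5.3,0) [heading=0, draw]
FD 5.4: (5.3,0) -> (10.7,0) [heading=0, draw]
FD 10: (10.7,0) -> (20.7,0) [heading=0, draw]
REPEAT 6 [
  -- iteration 1/6 --
  FD 9.2: (20.7,0) -> (29.9,0) [heading=0, draw]
  RT 90: heading 0 -> 270
  -- iteration 2/6 --
  FD 9.2: (29.9,0) -> (29.9,-9.2) [heading=270, draw]
  RT 90: heading 270 -> 180
  -- iteration 3/6 --
  FD 9.2: (29.9,-9.2) -> (20.7,-9.2) [heading=180, draw]
  RT 90: heading 180 -> 90
  -- iteration 4/6 --
  FD 9.2: (20.7,-9.2) -> (20.7,0) [heading=90, draw]
  RT 90: heading 90 -> 0
  -- iteration 5/6 --
  FD 9.2: (20.7,0) -> (29.9,0) [heading=0, draw]
  RT 90: heading 0 -> 270
  -- iteration 6/6 --
  FD 9.2: (29.9,0) -> (29.9,-9.2) [heading=270, draw]
  RT 90: heading 270 -> 180
]
RT 312: heading 180 -> 228
LT 60: heading 228 -> 288
RT 90: heading 288 -> 198
Final: pos=(29.9,-9.2), heading=198, 9 segment(s) drawn
Segments drawn: 9

Answer: 9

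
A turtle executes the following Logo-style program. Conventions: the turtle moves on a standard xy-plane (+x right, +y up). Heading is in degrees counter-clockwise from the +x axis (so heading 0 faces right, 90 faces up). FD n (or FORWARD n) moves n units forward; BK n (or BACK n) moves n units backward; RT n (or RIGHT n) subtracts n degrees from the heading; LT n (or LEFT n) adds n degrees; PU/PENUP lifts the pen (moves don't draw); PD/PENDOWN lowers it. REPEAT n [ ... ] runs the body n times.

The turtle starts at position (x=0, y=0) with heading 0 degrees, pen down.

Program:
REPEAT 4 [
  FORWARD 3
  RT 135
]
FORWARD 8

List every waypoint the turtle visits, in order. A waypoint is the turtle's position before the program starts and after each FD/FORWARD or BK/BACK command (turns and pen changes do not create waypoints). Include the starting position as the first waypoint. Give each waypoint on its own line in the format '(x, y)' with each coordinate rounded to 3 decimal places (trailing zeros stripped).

Executing turtle program step by step:
Start: pos=(0,0), heading=0, pen down
REPEAT 4 [
  -- iteration 1/4 --
  FD 3: (0,0) -> (3,0) [heading=0, draw]
  RT 135: heading 0 -> 225
  -- iteration 2/4 --
  FD 3: (3,0) -> (0.879,-2.121) [heading=225, draw]
  RT 135: heading 225 -> 90
  -- iteration 3/4 --
  FD 3: (0.879,-2.121) -> (0.879,0.879) [heading=90, draw]
  RT 135: heading 90 -> 315
  -- iteration 4/4 --
  FD 3: (0.879,0.879) -> (3,-1.243) [heading=315, draw]
  RT 135: heading 315 -> 180
]
FD 8: (3,-1.243) -> (-5,-1.243) [heading=180, draw]
Final: pos=(-5,-1.243), heading=180, 5 segment(s) drawn
Waypoints (6 total):
(0, 0)
(3, 0)
(0.879, -2.121)
(0.879, 0.879)
(3, -1.243)
(-5, -1.243)

Answer: (0, 0)
(3, 0)
(0.879, -2.121)
(0.879, 0.879)
(3, -1.243)
(-5, -1.243)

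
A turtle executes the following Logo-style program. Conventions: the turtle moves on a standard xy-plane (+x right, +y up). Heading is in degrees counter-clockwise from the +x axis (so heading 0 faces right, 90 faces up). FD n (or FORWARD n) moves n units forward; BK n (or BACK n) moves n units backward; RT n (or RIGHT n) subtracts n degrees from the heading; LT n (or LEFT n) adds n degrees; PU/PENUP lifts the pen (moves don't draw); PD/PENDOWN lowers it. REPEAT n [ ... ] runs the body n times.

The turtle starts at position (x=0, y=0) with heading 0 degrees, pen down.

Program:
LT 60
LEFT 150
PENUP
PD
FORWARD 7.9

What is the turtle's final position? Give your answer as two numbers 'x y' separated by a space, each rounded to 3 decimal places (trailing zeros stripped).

Executing turtle program step by step:
Start: pos=(0,0), heading=0, pen down
LT 60: heading 0 -> 60
LT 150: heading 60 -> 210
PU: pen up
PD: pen down
FD 7.9: (0,0) -> (-6.842,-3.95) [heading=210, draw]
Final: pos=(-6.842,-3.95), heading=210, 1 segment(s) drawn

Answer: -6.842 -3.95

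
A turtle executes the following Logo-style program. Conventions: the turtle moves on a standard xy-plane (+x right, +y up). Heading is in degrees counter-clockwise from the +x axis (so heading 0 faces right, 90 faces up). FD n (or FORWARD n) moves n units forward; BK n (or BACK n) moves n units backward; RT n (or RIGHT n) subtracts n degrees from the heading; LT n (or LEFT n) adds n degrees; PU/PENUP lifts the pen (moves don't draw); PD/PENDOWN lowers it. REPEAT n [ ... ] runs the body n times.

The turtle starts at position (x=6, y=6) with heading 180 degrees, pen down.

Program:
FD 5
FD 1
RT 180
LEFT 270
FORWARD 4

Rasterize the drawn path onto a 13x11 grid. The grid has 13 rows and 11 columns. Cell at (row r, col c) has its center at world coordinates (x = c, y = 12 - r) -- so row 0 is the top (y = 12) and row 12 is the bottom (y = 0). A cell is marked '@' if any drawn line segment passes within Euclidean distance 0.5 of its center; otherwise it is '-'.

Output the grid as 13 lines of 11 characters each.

Segment 0: (6,6) -> (1,6)
Segment 1: (1,6) -> (0,6)
Segment 2: (0,6) -> (-0,2)

Answer: -----------
-----------
-----------
-----------
-----------
-----------
@@@@@@@----
@----------
@----------
@----------
@----------
-----------
-----------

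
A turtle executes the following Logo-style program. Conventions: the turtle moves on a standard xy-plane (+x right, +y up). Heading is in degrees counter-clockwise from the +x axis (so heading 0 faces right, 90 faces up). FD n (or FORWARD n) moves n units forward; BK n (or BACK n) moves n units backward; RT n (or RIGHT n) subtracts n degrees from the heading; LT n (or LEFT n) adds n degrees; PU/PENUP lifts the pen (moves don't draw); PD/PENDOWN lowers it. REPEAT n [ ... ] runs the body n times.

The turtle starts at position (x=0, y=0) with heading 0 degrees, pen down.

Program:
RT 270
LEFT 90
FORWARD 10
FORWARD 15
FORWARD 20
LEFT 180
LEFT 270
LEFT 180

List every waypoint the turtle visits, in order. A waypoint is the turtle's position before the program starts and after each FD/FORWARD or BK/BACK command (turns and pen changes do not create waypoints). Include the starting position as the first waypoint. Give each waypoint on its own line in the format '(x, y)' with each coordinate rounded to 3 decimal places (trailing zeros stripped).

Answer: (0, 0)
(-10, 0)
(-25, 0)
(-45, 0)

Derivation:
Executing turtle program step by step:
Start: pos=(0,0), heading=0, pen down
RT 270: heading 0 -> 90
LT 90: heading 90 -> 180
FD 10: (0,0) -> (-10,0) [heading=180, draw]
FD 15: (-10,0) -> (-25,0) [heading=180, draw]
FD 20: (-25,0) -> (-45,0) [heading=180, draw]
LT 180: heading 180 -> 0
LT 270: heading 0 -> 270
LT 180: heading 270 -> 90
Final: pos=(-45,0), heading=90, 3 segment(s) drawn
Waypoints (4 total):
(0, 0)
(-10, 0)
(-25, 0)
(-45, 0)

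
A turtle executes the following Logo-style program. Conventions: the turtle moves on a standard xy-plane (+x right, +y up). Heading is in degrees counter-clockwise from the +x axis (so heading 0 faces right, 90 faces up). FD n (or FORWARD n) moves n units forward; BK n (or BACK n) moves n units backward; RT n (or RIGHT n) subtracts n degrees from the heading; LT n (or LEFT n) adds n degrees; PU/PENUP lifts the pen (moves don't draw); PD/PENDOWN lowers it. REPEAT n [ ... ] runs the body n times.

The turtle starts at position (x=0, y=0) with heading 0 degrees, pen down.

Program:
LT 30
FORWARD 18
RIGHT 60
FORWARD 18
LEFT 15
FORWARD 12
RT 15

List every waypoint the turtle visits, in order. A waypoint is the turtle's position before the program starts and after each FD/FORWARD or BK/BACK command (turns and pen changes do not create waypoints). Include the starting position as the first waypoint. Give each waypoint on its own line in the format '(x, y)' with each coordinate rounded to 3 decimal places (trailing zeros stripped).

Answer: (0, 0)
(15.588, 9)
(31.177, 0)
(42.768, -3.106)

Derivation:
Executing turtle program step by step:
Start: pos=(0,0), heading=0, pen down
LT 30: heading 0 -> 30
FD 18: (0,0) -> (15.588,9) [heading=30, draw]
RT 60: heading 30 -> 330
FD 18: (15.588,9) -> (31.177,0) [heading=330, draw]
LT 15: heading 330 -> 345
FD 12: (31.177,0) -> (42.768,-3.106) [heading=345, draw]
RT 15: heading 345 -> 330
Final: pos=(42.768,-3.106), heading=330, 3 segment(s) drawn
Waypoints (4 total):
(0, 0)
(15.588, 9)
(31.177, 0)
(42.768, -3.106)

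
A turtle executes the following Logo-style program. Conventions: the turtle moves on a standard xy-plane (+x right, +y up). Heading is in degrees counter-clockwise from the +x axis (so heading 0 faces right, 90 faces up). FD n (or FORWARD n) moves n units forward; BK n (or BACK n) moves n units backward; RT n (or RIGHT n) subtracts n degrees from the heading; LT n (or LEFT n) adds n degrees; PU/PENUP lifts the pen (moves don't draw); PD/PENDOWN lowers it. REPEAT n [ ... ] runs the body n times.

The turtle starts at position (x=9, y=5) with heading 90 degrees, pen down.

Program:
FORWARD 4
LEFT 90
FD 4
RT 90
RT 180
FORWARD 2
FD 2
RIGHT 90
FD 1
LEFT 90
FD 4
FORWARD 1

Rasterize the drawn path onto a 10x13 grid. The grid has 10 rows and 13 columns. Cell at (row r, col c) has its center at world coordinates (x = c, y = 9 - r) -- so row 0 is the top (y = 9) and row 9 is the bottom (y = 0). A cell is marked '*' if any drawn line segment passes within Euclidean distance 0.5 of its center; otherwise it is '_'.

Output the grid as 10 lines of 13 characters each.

Answer: _____*****___
_____*___*___
_____*___*___
_____*___*___
____**___*___
____*________
____*________
____*________
____*________
____*________

Derivation:
Segment 0: (9,5) -> (9,9)
Segment 1: (9,9) -> (5,9)
Segment 2: (5,9) -> (5,7)
Segment 3: (5,7) -> (5,5)
Segment 4: (5,5) -> (4,5)
Segment 5: (4,5) -> (4,1)
Segment 6: (4,1) -> (4,0)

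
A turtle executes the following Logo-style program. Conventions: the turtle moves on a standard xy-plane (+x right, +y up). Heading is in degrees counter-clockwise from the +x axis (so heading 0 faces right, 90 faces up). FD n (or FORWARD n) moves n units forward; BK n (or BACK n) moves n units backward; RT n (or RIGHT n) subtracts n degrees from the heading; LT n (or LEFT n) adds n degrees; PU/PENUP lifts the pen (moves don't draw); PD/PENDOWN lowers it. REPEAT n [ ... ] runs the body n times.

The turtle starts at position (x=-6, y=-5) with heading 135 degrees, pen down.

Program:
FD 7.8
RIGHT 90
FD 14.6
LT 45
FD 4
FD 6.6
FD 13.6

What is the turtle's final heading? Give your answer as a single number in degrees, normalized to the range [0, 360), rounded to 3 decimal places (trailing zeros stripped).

Answer: 90

Derivation:
Executing turtle program step by step:
Start: pos=(-6,-5), heading=135, pen down
FD 7.8: (-6,-5) -> (-11.515,0.515) [heading=135, draw]
RT 90: heading 135 -> 45
FD 14.6: (-11.515,0.515) -> (-1.192,10.839) [heading=45, draw]
LT 45: heading 45 -> 90
FD 4: (-1.192,10.839) -> (-1.192,14.839) [heading=90, draw]
FD 6.6: (-1.192,14.839) -> (-1.192,21.439) [heading=90, draw]
FD 13.6: (-1.192,21.439) -> (-1.192,35.039) [heading=90, draw]
Final: pos=(-1.192,35.039), heading=90, 5 segment(s) drawn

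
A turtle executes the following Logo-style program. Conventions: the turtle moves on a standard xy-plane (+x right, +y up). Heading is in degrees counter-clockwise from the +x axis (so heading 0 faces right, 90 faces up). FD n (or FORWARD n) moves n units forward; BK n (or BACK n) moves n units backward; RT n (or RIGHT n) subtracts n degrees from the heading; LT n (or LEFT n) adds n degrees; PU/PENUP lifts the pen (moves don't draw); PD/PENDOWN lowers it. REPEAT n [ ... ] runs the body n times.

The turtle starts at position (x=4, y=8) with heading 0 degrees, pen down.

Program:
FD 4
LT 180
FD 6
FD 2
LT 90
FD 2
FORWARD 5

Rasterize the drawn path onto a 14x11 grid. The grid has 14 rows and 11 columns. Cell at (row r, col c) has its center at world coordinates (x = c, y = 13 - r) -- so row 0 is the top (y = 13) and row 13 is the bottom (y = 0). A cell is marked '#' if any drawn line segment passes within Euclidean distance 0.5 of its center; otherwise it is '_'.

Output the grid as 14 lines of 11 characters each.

Segment 0: (4,8) -> (8,8)
Segment 1: (8,8) -> (2,8)
Segment 2: (2,8) -> (0,8)
Segment 3: (0,8) -> (-0,6)
Segment 4: (-0,6) -> (-0,1)

Answer: ___________
___________
___________
___________
___________
#########__
#__________
#__________
#__________
#__________
#__________
#__________
#__________
___________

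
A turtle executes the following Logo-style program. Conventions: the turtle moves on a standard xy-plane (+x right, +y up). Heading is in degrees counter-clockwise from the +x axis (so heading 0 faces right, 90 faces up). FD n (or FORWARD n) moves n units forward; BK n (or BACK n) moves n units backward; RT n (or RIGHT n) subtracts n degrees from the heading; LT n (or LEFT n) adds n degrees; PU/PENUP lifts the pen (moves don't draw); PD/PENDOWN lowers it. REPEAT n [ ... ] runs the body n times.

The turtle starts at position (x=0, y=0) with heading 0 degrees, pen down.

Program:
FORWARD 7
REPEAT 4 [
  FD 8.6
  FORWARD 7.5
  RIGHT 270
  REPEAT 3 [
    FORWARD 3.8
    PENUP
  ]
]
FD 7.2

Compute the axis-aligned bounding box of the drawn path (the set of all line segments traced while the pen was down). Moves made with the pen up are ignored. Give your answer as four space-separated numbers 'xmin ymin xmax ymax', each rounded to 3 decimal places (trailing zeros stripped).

Answer: 0 0 23.1 3.8

Derivation:
Executing turtle program step by step:
Start: pos=(0,0), heading=0, pen down
FD 7: (0,0) -> (7,0) [heading=0, draw]
REPEAT 4 [
  -- iteration 1/4 --
  FD 8.6: (7,0) -> (15.6,0) [heading=0, draw]
  FD 7.5: (15.6,0) -> (23.1,0) [heading=0, draw]
  RT 270: heading 0 -> 90
  REPEAT 3 [
    -- iteration 1/3 --
    FD 3.8: (23.1,0) -> (23.1,3.8) [heading=90, draw]
    PU: pen up
    -- iteration 2/3 --
    FD 3.8: (23.1,3.8) -> (23.1,7.6) [heading=90, move]
    PU: pen up
    -- iteration 3/3 --
    FD 3.8: (23.1,7.6) -> (23.1,11.4) [heading=90, move]
    PU: pen up
  ]
  -- iteration 2/4 --
  FD 8.6: (23.1,11.4) -> (23.1,20) [heading=90, move]
  FD 7.5: (23.1,20) -> (23.1,27.5) [heading=90, move]
  RT 270: heading 90 -> 180
  REPEAT 3 [
    -- iteration 1/3 --
    FD 3.8: (23.1,27.5) -> (19.3,27.5) [heading=180, move]
    PU: pen up
    -- iteration 2/3 --
    FD 3.8: (19.3,27.5) -> (15.5,27.5) [heading=180, move]
    PU: pen up
    -- iteration 3/3 --
    FD 3.8: (15.5,27.5) -> (11.7,27.5) [heading=180, move]
    PU: pen up
  ]
  -- iteration 3/4 --
  FD 8.6: (11.7,27.5) -> (3.1,27.5) [heading=180, move]
  FD 7.5: (3.1,27.5) -> (-4.4,27.5) [heading=180, move]
  RT 270: heading 180 -> 270
  REPEAT 3 [
    -- iteration 1/3 --
    FD 3.8: (-4.4,27.5) -> (-4.4,23.7) [heading=270, move]
    PU: pen up
    -- iteration 2/3 --
    FD 3.8: (-4.4,23.7) -> (-4.4,19.9) [heading=270, move]
    PU: pen up
    -- iteration 3/3 --
    FD 3.8: (-4.4,19.9) -> (-4.4,16.1) [heading=270, move]
    PU: pen up
  ]
  -- iteration 4/4 --
  FD 8.6: (-4.4,16.1) -> (-4.4,7.5) [heading=270, move]
  FD 7.5: (-4.4,7.5) -> (-4.4,0) [heading=270, move]
  RT 270: heading 270 -> 0
  REPEAT 3 [
    -- iteration 1/3 --
    FD 3.8: (-4.4,0) -> (-0.6,0) [heading=0, move]
    PU: pen up
    -- iteration 2/3 --
    FD 3.8: (-0.6,0) -> (3.2,0) [heading=0, move]
    PU: pen up
    -- iteration 3/3 --
    FD 3.8: (3.2,0) -> (7,0) [heading=0, move]
    PU: pen up
  ]
]
FD 7.2: (7,0) -> (14.2,0) [heading=0, move]
Final: pos=(14.2,0), heading=0, 4 segment(s) drawn

Segment endpoints: x in {0, 7, 15.6, 23.1}, y in {0, 3.8}
xmin=0, ymin=0, xmax=23.1, ymax=3.8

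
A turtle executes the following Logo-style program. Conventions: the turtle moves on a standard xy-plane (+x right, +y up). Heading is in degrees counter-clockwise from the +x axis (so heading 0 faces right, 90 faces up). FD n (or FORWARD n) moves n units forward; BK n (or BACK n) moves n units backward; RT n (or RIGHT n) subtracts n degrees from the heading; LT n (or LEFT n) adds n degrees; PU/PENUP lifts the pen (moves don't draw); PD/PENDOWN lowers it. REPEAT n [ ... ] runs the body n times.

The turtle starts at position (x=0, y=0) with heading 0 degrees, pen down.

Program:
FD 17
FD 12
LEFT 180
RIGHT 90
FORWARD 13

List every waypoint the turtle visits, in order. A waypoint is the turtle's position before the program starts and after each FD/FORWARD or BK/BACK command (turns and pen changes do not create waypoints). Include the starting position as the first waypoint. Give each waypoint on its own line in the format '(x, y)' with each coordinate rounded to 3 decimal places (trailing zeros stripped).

Answer: (0, 0)
(17, 0)
(29, 0)
(29, 13)

Derivation:
Executing turtle program step by step:
Start: pos=(0,0), heading=0, pen down
FD 17: (0,0) -> (17,0) [heading=0, draw]
FD 12: (17,0) -> (29,0) [heading=0, draw]
LT 180: heading 0 -> 180
RT 90: heading 180 -> 90
FD 13: (29,0) -> (29,13) [heading=90, draw]
Final: pos=(29,13), heading=90, 3 segment(s) drawn
Waypoints (4 total):
(0, 0)
(17, 0)
(29, 0)
(29, 13)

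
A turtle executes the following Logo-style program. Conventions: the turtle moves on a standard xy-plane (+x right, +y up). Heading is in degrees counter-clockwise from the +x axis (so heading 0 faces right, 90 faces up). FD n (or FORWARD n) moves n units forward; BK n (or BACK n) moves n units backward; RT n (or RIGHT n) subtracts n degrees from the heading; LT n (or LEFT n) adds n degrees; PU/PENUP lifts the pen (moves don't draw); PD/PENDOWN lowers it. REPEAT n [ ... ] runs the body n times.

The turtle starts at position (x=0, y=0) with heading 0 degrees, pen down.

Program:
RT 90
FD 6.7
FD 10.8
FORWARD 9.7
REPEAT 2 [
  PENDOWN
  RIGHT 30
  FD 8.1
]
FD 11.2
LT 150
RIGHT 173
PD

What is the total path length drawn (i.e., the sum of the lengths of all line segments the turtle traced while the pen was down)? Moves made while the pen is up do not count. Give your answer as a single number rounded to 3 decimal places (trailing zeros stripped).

Answer: 54.6

Derivation:
Executing turtle program step by step:
Start: pos=(0,0), heading=0, pen down
RT 90: heading 0 -> 270
FD 6.7: (0,0) -> (0,-6.7) [heading=270, draw]
FD 10.8: (0,-6.7) -> (0,-17.5) [heading=270, draw]
FD 9.7: (0,-17.5) -> (0,-27.2) [heading=270, draw]
REPEAT 2 [
  -- iteration 1/2 --
  PD: pen down
  RT 30: heading 270 -> 240
  FD 8.1: (0,-27.2) -> (-4.05,-34.215) [heading=240, draw]
  -- iteration 2/2 --
  PD: pen down
  RT 30: heading 240 -> 210
  FD 8.1: (-4.05,-34.215) -> (-11.065,-38.265) [heading=210, draw]
]
FD 11.2: (-11.065,-38.265) -> (-20.764,-43.865) [heading=210, draw]
LT 150: heading 210 -> 0
RT 173: heading 0 -> 187
PD: pen down
Final: pos=(-20.764,-43.865), heading=187, 6 segment(s) drawn

Segment lengths:
  seg 1: (0,0) -> (0,-6.7), length = 6.7
  seg 2: (0,-6.7) -> (0,-17.5), length = 10.8
  seg 3: (0,-17.5) -> (0,-27.2), length = 9.7
  seg 4: (0,-27.2) -> (-4.05,-34.215), length = 8.1
  seg 5: (-4.05,-34.215) -> (-11.065,-38.265), length = 8.1
  seg 6: (-11.065,-38.265) -> (-20.764,-43.865), length = 11.2
Total = 54.6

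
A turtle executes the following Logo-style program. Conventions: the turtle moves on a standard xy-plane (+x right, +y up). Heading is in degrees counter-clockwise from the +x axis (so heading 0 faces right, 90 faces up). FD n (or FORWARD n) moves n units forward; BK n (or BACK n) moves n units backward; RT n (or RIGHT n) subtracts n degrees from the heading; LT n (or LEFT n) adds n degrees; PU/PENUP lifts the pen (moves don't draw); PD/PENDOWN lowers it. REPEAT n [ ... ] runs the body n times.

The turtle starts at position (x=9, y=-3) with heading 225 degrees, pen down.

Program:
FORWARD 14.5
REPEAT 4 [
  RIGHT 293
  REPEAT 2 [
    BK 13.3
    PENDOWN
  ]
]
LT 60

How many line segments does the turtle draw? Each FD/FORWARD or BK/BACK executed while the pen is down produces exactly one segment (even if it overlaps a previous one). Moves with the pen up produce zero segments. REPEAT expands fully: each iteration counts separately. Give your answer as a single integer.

Executing turtle program step by step:
Start: pos=(9,-3), heading=225, pen down
FD 14.5: (9,-3) -> (-1.253,-13.253) [heading=225, draw]
REPEAT 4 [
  -- iteration 1/4 --
  RT 293: heading 225 -> 292
  REPEAT 2 [
    -- iteration 1/2 --
    BK 13.3: (-1.253,-13.253) -> (-6.235,-0.922) [heading=292, draw]
    PD: pen down
    -- iteration 2/2 --
    BK 13.3: (-6.235,-0.922) -> (-11.218,11.41) [heading=292, draw]
    PD: pen down
  ]
  -- iteration 2/4 --
  RT 293: heading 292 -> 359
  REPEAT 2 [
    -- iteration 1/2 --
    BK 13.3: (-11.218,11.41) -> (-24.516,11.642) [heading=359, draw]
    PD: pen down
    -- iteration 2/2 --
    BK 13.3: (-24.516,11.642) -> (-37.814,11.874) [heading=359, draw]
    PD: pen down
  ]
  -- iteration 3/4 --
  RT 293: heading 359 -> 66
  REPEAT 2 [
    -- iteration 1/2 --
    BK 13.3: (-37.814,11.874) -> (-43.223,-0.276) [heading=66, draw]
    PD: pen down
    -- iteration 2/2 --
    BK 13.3: (-43.223,-0.276) -> (-48.633,-12.426) [heading=66, draw]
    PD: pen down
  ]
  -- iteration 4/4 --
  RT 293: heading 66 -> 133
  REPEAT 2 [
    -- iteration 1/2 --
    BK 13.3: (-48.633,-12.426) -> (-39.562,-22.153) [heading=133, draw]
    PD: pen down
    -- iteration 2/2 --
    BK 13.3: (-39.562,-22.153) -> (-30.492,-31.88) [heading=133, draw]
    PD: pen down
  ]
]
LT 60: heading 133 -> 193
Final: pos=(-30.492,-31.88), heading=193, 9 segment(s) drawn
Segments drawn: 9

Answer: 9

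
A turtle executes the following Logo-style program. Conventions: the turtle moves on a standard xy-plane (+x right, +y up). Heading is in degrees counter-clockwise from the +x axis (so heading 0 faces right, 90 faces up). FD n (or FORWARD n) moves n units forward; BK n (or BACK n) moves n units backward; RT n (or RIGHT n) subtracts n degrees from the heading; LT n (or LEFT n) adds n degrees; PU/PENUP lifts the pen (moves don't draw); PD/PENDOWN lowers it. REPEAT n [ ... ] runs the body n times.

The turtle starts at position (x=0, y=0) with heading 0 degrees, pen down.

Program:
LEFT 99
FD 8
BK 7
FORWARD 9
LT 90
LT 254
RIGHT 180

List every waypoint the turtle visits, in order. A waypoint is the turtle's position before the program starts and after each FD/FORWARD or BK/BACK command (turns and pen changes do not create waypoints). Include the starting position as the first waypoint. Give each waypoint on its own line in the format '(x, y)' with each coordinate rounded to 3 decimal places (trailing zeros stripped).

Executing turtle program step by step:
Start: pos=(0,0), heading=0, pen down
LT 99: heading 0 -> 99
FD 8: (0,0) -> (-1.251,7.902) [heading=99, draw]
BK 7: (-1.251,7.902) -> (-0.156,0.988) [heading=99, draw]
FD 9: (-0.156,0.988) -> (-1.564,9.877) [heading=99, draw]
LT 90: heading 99 -> 189
LT 254: heading 189 -> 83
RT 180: heading 83 -> 263
Final: pos=(-1.564,9.877), heading=263, 3 segment(s) drawn
Waypoints (4 total):
(0, 0)
(-1.251, 7.902)
(-0.156, 0.988)
(-1.564, 9.877)

Answer: (0, 0)
(-1.251, 7.902)
(-0.156, 0.988)
(-1.564, 9.877)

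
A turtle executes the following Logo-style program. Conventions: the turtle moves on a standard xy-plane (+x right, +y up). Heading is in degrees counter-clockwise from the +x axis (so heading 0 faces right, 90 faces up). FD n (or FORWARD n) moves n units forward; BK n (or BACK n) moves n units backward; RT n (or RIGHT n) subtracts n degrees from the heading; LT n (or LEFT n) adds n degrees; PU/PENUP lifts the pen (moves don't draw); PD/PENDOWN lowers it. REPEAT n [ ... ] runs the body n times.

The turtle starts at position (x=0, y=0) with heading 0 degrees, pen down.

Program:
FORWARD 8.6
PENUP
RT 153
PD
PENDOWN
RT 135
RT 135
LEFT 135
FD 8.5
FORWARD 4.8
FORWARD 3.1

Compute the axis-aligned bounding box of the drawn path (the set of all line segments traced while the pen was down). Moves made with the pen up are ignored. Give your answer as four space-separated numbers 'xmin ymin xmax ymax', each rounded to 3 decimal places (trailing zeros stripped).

Executing turtle program step by step:
Start: pos=(0,0), heading=0, pen down
FD 8.6: (0,0) -> (8.6,0) [heading=0, draw]
PU: pen up
RT 153: heading 0 -> 207
PD: pen down
PD: pen down
RT 135: heading 207 -> 72
RT 135: heading 72 -> 297
LT 135: heading 297 -> 72
FD 8.5: (8.6,0) -> (11.227,8.084) [heading=72, draw]
FD 4.8: (11.227,8.084) -> (12.71,12.649) [heading=72, draw]
FD 3.1: (12.71,12.649) -> (13.668,15.597) [heading=72, draw]
Final: pos=(13.668,15.597), heading=72, 4 segment(s) drawn

Segment endpoints: x in {0, 8.6, 11.227, 12.71, 13.668}, y in {0, 8.084, 12.649, 15.597}
xmin=0, ymin=0, xmax=13.668, ymax=15.597

Answer: 0 0 13.668 15.597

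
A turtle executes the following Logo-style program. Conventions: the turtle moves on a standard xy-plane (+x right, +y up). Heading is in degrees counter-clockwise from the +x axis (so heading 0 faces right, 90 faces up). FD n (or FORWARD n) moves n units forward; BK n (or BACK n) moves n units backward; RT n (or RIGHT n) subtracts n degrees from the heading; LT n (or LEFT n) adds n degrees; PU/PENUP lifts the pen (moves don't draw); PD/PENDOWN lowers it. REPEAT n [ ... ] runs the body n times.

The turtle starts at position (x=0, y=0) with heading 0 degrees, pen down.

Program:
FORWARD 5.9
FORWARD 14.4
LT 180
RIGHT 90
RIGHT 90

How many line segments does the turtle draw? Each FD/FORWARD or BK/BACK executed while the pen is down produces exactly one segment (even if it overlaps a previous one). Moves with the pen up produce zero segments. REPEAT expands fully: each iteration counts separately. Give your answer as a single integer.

Executing turtle program step by step:
Start: pos=(0,0), heading=0, pen down
FD 5.9: (0,0) -> (5.9,0) [heading=0, draw]
FD 14.4: (5.9,0) -> (20.3,0) [heading=0, draw]
LT 180: heading 0 -> 180
RT 90: heading 180 -> 90
RT 90: heading 90 -> 0
Final: pos=(20.3,0), heading=0, 2 segment(s) drawn
Segments drawn: 2

Answer: 2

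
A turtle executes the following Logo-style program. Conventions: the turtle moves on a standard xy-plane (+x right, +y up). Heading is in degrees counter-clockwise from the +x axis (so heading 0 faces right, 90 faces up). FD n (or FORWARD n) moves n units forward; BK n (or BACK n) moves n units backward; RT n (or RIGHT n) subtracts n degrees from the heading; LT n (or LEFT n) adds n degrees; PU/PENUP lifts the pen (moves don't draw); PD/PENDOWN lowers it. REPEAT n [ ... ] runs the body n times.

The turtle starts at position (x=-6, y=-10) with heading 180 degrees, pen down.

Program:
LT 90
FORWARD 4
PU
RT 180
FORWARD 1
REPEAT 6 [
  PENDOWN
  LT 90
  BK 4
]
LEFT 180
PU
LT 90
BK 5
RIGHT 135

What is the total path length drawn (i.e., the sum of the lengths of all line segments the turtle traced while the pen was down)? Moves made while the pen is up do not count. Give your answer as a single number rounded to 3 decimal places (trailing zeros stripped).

Answer: 28

Derivation:
Executing turtle program step by step:
Start: pos=(-6,-10), heading=180, pen down
LT 90: heading 180 -> 270
FD 4: (-6,-10) -> (-6,-14) [heading=270, draw]
PU: pen up
RT 180: heading 270 -> 90
FD 1: (-6,-14) -> (-6,-13) [heading=90, move]
REPEAT 6 [
  -- iteration 1/6 --
  PD: pen down
  LT 90: heading 90 -> 180
  BK 4: (-6,-13) -> (-2,-13) [heading=180, draw]
  -- iteration 2/6 --
  PD: pen down
  LT 90: heading 180 -> 270
  BK 4: (-2,-13) -> (-2,-9) [heading=270, draw]
  -- iteration 3/6 --
  PD: pen down
  LT 90: heading 270 -> 0
  BK 4: (-2,-9) -> (-6,-9) [heading=0, draw]
  -- iteration 4/6 --
  PD: pen down
  LT 90: heading 0 -> 90
  BK 4: (-6,-9) -> (-6,-13) [heading=90, draw]
  -- iteration 5/6 --
  PD: pen down
  LT 90: heading 90 -> 180
  BK 4: (-6,-13) -> (-2,-13) [heading=180, draw]
  -- iteration 6/6 --
  PD: pen down
  LT 90: heading 180 -> 270
  BK 4: (-2,-13) -> (-2,-9) [heading=270, draw]
]
LT 180: heading 270 -> 90
PU: pen up
LT 90: heading 90 -> 180
BK 5: (-2,-9) -> (3,-9) [heading=180, move]
RT 135: heading 180 -> 45
Final: pos=(3,-9), heading=45, 7 segment(s) drawn

Segment lengths:
  seg 1: (-6,-10) -> (-6,-14), length = 4
  seg 2: (-6,-13) -> (-2,-13), length = 4
  seg 3: (-2,-13) -> (-2,-9), length = 4
  seg 4: (-2,-9) -> (-6,-9), length = 4
  seg 5: (-6,-9) -> (-6,-13), length = 4
  seg 6: (-6,-13) -> (-2,-13), length = 4
  seg 7: (-2,-13) -> (-2,-9), length = 4
Total = 28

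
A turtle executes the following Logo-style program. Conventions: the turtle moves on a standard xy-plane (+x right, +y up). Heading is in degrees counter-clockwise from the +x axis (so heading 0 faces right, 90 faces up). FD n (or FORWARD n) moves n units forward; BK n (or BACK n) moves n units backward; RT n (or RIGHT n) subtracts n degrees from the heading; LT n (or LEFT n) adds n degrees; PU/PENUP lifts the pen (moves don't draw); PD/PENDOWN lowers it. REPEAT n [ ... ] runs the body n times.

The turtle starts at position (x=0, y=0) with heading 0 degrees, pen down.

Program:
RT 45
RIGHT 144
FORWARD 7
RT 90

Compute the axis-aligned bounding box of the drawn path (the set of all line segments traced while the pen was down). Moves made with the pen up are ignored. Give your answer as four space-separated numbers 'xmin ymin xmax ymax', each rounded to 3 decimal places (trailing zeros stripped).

Executing turtle program step by step:
Start: pos=(0,0), heading=0, pen down
RT 45: heading 0 -> 315
RT 144: heading 315 -> 171
FD 7: (0,0) -> (-6.914,1.095) [heading=171, draw]
RT 90: heading 171 -> 81
Final: pos=(-6.914,1.095), heading=81, 1 segment(s) drawn

Segment endpoints: x in {-6.914, 0}, y in {0, 1.095}
xmin=-6.914, ymin=0, xmax=0, ymax=1.095

Answer: -6.914 0 0 1.095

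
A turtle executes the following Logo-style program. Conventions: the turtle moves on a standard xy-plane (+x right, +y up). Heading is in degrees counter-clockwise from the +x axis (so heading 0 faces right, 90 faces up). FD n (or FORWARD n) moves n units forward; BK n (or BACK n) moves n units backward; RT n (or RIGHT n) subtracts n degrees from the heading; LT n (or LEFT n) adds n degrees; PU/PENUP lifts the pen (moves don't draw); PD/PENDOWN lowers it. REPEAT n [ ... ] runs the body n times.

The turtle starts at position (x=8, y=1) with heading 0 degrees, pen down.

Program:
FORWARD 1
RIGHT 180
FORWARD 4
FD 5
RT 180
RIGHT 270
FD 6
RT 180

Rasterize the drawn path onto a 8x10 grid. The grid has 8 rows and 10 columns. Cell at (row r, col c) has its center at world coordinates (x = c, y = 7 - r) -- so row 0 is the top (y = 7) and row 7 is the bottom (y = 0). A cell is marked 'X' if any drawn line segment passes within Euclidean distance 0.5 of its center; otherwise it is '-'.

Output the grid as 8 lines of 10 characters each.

Answer: X---------
X---------
X---------
X---------
X---------
X---------
XXXXXXXXXX
----------

Derivation:
Segment 0: (8,1) -> (9,1)
Segment 1: (9,1) -> (5,1)
Segment 2: (5,1) -> (0,1)
Segment 3: (0,1) -> (-0,7)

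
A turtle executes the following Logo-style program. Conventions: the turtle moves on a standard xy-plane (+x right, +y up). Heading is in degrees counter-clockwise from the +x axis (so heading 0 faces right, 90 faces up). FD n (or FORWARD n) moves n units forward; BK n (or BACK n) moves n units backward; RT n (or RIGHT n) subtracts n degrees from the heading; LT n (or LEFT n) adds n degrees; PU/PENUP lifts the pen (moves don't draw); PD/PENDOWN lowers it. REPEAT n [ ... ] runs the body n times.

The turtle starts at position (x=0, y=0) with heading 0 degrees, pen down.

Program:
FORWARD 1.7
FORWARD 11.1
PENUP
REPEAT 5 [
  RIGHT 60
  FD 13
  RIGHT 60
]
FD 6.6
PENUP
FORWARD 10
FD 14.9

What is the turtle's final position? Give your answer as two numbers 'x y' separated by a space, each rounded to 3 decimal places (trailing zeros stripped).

Answer: -9.45 16.021

Derivation:
Executing turtle program step by step:
Start: pos=(0,0), heading=0, pen down
FD 1.7: (0,0) -> (1.7,0) [heading=0, draw]
FD 11.1: (1.7,0) -> (12.8,0) [heading=0, draw]
PU: pen up
REPEAT 5 [
  -- iteration 1/5 --
  RT 60: heading 0 -> 300
  FD 13: (12.8,0) -> (19.3,-11.258) [heading=300, move]
  RT 60: heading 300 -> 240
  -- iteration 2/5 --
  RT 60: heading 240 -> 180
  FD 13: (19.3,-11.258) -> (6.3,-11.258) [heading=180, move]
  RT 60: heading 180 -> 120
  -- iteration 3/5 --
  RT 60: heading 120 -> 60
  FD 13: (6.3,-11.258) -> (12.8,0) [heading=60, move]
  RT 60: heading 60 -> 0
  -- iteration 4/5 --
  RT 60: heading 0 -> 300
  FD 13: (12.8,0) -> (19.3,-11.258) [heading=300, move]
  RT 60: heading 300 -> 240
  -- iteration 5/5 --
  RT 60: heading 240 -> 180
  FD 13: (19.3,-11.258) -> (6.3,-11.258) [heading=180, move]
  RT 60: heading 180 -> 120
]
FD 6.6: (6.3,-11.258) -> (3,-5.543) [heading=120, move]
PU: pen up
FD 10: (3,-5.543) -> (-2,3.118) [heading=120, move]
FD 14.9: (-2,3.118) -> (-9.45,16.021) [heading=120, move]
Final: pos=(-9.45,16.021), heading=120, 2 segment(s) drawn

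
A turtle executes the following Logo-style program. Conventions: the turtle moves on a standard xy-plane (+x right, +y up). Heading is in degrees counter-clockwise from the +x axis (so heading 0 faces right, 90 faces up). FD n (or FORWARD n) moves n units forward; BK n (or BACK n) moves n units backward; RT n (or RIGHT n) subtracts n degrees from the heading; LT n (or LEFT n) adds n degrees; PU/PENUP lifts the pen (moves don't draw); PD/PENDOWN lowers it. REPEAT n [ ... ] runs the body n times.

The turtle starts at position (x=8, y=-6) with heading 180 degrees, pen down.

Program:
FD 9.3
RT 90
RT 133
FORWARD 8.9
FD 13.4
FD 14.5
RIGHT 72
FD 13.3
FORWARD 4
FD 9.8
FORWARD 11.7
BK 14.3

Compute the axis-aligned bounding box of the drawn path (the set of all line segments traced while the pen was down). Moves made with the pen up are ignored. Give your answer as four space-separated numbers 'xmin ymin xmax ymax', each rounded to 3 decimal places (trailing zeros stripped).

Answer: -1.3 -66.262 25.614 -6

Derivation:
Executing turtle program step by step:
Start: pos=(8,-6), heading=180, pen down
FD 9.3: (8,-6) -> (-1.3,-6) [heading=180, draw]
RT 90: heading 180 -> 90
RT 133: heading 90 -> 317
FD 8.9: (-1.3,-6) -> (5.209,-12.07) [heading=317, draw]
FD 13.4: (5.209,-12.07) -> (15.009,-21.209) [heading=317, draw]
FD 14.5: (15.009,-21.209) -> (25.614,-31.098) [heading=317, draw]
RT 72: heading 317 -> 245
FD 13.3: (25.614,-31.098) -> (19.993,-43.151) [heading=245, draw]
FD 4: (19.993,-43.151) -> (18.303,-46.777) [heading=245, draw]
FD 9.8: (18.303,-46.777) -> (14.161,-55.658) [heading=245, draw]
FD 11.7: (14.161,-55.658) -> (9.216,-66.262) [heading=245, draw]
BK 14.3: (9.216,-66.262) -> (15.26,-53.302) [heading=245, draw]
Final: pos=(15.26,-53.302), heading=245, 9 segment(s) drawn

Segment endpoints: x in {-1.3, 5.209, 8, 9.216, 14.161, 15.009, 15.26, 18.303, 19.993, 25.614}, y in {-66.262, -55.658, -53.302, -46.777, -43.151, -31.098, -21.209, -12.07, -6, -6}
xmin=-1.3, ymin=-66.262, xmax=25.614, ymax=-6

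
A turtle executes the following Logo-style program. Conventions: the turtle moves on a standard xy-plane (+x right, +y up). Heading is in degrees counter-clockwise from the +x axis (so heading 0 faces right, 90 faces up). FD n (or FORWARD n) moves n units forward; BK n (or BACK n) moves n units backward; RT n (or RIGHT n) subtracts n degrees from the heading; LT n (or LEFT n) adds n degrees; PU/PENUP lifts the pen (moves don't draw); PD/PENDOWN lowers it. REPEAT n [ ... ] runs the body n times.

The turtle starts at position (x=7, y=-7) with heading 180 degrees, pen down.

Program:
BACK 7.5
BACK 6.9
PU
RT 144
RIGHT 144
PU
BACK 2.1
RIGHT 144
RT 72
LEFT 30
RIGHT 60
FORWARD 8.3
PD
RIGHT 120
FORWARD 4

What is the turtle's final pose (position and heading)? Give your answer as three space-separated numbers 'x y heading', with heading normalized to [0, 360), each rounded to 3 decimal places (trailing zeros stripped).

Answer: 28.677 -7.789 246

Derivation:
Executing turtle program step by step:
Start: pos=(7,-7), heading=180, pen down
BK 7.5: (7,-7) -> (14.5,-7) [heading=180, draw]
BK 6.9: (14.5,-7) -> (21.4,-7) [heading=180, draw]
PU: pen up
RT 144: heading 180 -> 36
RT 144: heading 36 -> 252
PU: pen up
BK 2.1: (21.4,-7) -> (22.049,-5.003) [heading=252, move]
RT 144: heading 252 -> 108
RT 72: heading 108 -> 36
LT 30: heading 36 -> 66
RT 60: heading 66 -> 6
FD 8.3: (22.049,-5.003) -> (30.303,-4.135) [heading=6, move]
PD: pen down
RT 120: heading 6 -> 246
FD 4: (30.303,-4.135) -> (28.677,-7.789) [heading=246, draw]
Final: pos=(28.677,-7.789), heading=246, 3 segment(s) drawn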